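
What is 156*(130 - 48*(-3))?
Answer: 42744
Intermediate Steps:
156*(130 - 48*(-3)) = 156*(130 + 144) = 156*274 = 42744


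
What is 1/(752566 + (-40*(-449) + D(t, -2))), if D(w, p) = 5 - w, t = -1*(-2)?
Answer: 1/770529 ≈ 1.2978e-6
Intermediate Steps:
t = 2
1/(752566 + (-40*(-449) + D(t, -2))) = 1/(752566 + (-40*(-449) + (5 - 1*2))) = 1/(752566 + (17960 + (5 - 2))) = 1/(752566 + (17960 + 3)) = 1/(752566 + 17963) = 1/770529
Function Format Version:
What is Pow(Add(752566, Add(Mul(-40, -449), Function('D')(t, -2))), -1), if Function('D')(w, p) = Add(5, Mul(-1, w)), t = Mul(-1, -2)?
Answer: Rational(1, 770529) ≈ 1.2978e-6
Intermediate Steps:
t = 2
Pow(Add(752566, Add(Mul(-40, -449), Function('D')(t, -2))), -1) = Pow(Add(752566, Add(Mul(-40, -449), Add(5, Mul(-1, 2)))), -1) = Pow(Add(752566, Add(17960, Add(5, -2))), -1) = Pow(Add(752566, Add(17960, 3)), -1) = Pow(Add(752566, 17963), -1) = Pow(770529, -1) = Rational(1, 770529)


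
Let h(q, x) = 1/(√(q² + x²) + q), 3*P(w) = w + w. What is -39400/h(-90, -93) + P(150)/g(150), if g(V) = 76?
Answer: 67374025/19 - 118200*√1861 ≈ -1.5531e+6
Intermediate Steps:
P(w) = 2*w/3 (P(w) = (w + w)/3 = (2*w)/3 = 2*w/3)
h(q, x) = 1/(q + √(q² + x²))
-39400/h(-90, -93) + P(150)/g(150) = -(-3546000 + 39400*√((-90)² + (-93)²)) + ((⅔)*150)/76 = -(-3546000 + 39400*√(8100 + 8649)) + 100*(1/76) = -(-3546000 + 118200*√1861) + 25/19 = -39400*(-90 + 3*√1861) + 25/19 = (3546000 - 118200*√1861) + 25/19 = 67374025/19 - 118200*√1861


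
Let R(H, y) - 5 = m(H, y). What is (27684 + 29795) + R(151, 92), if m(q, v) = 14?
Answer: 57498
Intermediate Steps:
R(H, y) = 19 (R(H, y) = 5 + 14 = 19)
(27684 + 29795) + R(151, 92) = (27684 + 29795) + 19 = 57479 + 19 = 57498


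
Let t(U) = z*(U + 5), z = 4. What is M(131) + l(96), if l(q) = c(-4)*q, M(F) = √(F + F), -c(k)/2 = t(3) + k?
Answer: -5376 + √262 ≈ -5359.8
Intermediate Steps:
t(U) = 20 + 4*U (t(U) = 4*(U + 5) = 4*(5 + U) = 20 + 4*U)
c(k) = -64 - 2*k (c(k) = -2*((20 + 4*3) + k) = -2*((20 + 12) + k) = -2*(32 + k) = -64 - 2*k)
M(F) = √2*√F (M(F) = √(2*F) = √2*√F)
l(q) = -56*q (l(q) = (-64 - 2*(-4))*q = (-64 + 8)*q = -56*q)
M(131) + l(96) = √2*√131 - 56*96 = √262 - 5376 = -5376 + √262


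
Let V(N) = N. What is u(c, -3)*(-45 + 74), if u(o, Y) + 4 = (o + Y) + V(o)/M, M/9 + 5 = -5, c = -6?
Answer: -5626/15 ≈ -375.07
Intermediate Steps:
M = -90 (M = -45 + 9*(-5) = -45 - 45 = -90)
u(o, Y) = -4 + Y + 89*o/90 (u(o, Y) = -4 + ((o + Y) + o/(-90)) = -4 + ((Y + o) + o*(-1/90)) = -4 + ((Y + o) - o/90) = -4 + (Y + 89*o/90) = -4 + Y + 89*o/90)
u(c, -3)*(-45 + 74) = (-4 - 3 + (89/90)*(-6))*(-45 + 74) = (-4 - 3 - 89/15)*29 = -194/15*29 = -5626/15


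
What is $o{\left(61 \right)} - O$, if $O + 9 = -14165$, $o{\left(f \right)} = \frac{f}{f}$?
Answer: $14175$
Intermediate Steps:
$o{\left(f \right)} = 1$
$O = -14174$ ($O = -9 - 14165 = -14174$)
$o{\left(61 \right)} - O = 1 - -14174 = 1 + 14174 = 14175$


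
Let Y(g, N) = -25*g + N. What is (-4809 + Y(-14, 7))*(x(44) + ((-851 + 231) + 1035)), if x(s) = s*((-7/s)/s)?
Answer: -20315589/11 ≈ -1.8469e+6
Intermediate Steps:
Y(g, N) = N - 25*g
x(s) = -7/s (x(s) = s*(-7/s²) = -7/s)
(-4809 + Y(-14, 7))*(x(44) + ((-851 + 231) + 1035)) = (-4809 + (7 - 25*(-14)))*(-7/44 + ((-851 + 231) + 1035)) = (-4809 + (7 + 350))*(-7*1/44 + (-620 + 1035)) = (-4809 + 357)*(-7/44 + 415) = -4452*18253/44 = -20315589/11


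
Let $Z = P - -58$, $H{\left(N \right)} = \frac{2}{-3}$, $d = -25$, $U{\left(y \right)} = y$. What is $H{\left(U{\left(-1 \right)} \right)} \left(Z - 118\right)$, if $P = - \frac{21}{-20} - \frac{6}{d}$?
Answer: $\frac{1957}{50} \approx 39.14$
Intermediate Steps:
$H{\left(N \right)} = - \frac{2}{3}$ ($H{\left(N \right)} = 2 \left(- \frac{1}{3}\right) = - \frac{2}{3}$)
$P = \frac{129}{100}$ ($P = - \frac{21}{-20} - \frac{6}{-25} = \left(-21\right) \left(- \frac{1}{20}\right) - - \frac{6}{25} = \frac{21}{20} + \frac{6}{25} = \frac{129}{100} \approx 1.29$)
$Z = \frac{5929}{100}$ ($Z = \frac{129}{100} - -58 = \frac{129}{100} + 58 = \frac{5929}{100} \approx 59.29$)
$H{\left(U{\left(-1 \right)} \right)} \left(Z - 118\right) = - \frac{2 \left(\frac{5929}{100} - 118\right)}{3} = \left(- \frac{2}{3}\right) \left(- \frac{5871}{100}\right) = \frac{1957}{50}$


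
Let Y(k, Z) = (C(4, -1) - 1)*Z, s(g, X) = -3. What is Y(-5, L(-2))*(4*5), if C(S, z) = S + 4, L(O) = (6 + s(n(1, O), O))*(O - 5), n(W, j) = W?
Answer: -2940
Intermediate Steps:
L(O) = -15 + 3*O (L(O) = (6 - 3)*(O - 5) = 3*(-5 + O) = -15 + 3*O)
C(S, z) = 4 + S
Y(k, Z) = 7*Z (Y(k, Z) = ((4 + 4) - 1)*Z = (8 - 1)*Z = 7*Z)
Y(-5, L(-2))*(4*5) = (7*(-15 + 3*(-2)))*(4*5) = (7*(-15 - 6))*20 = (7*(-21))*20 = -147*20 = -2940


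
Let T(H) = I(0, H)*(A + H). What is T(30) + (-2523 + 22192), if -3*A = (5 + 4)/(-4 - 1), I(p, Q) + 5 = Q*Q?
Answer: 47056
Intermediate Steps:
I(p, Q) = -5 + Q² (I(p, Q) = -5 + Q*Q = -5 + Q²)
A = ⅗ (A = -(5 + 4)/(3*(-4 - 1)) = -3/(-5) = -3*(-1)/5 = -⅓*(-9/5) = ⅗ ≈ 0.60000)
T(H) = (-5 + H²)*(⅗ + H)
T(30) + (-2523 + 22192) = (-5 + 30²)*(3 + 5*30)/5 + (-2523 + 22192) = (-5 + 900)*(3 + 150)/5 + 19669 = (⅕)*895*153 + 19669 = 27387 + 19669 = 47056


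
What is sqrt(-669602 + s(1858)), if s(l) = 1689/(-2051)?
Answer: I*sqrt(2816751906941)/2051 ≈ 818.29*I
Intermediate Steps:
s(l) = -1689/2051 (s(l) = 1689*(-1/2051) = -1689/2051)
sqrt(-669602 + s(1858)) = sqrt(-669602 - 1689/2051) = sqrt(-1373355391/2051) = I*sqrt(2816751906941)/2051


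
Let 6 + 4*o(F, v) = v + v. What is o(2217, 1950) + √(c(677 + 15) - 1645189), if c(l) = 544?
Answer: 1947/2 + I*√1644645 ≈ 973.5 + 1282.4*I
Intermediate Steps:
o(F, v) = -3/2 + v/2 (o(F, v) = -3/2 + (v + v)/4 = -3/2 + (2*v)/4 = -3/2 + v/2)
o(2217, 1950) + √(c(677 + 15) - 1645189) = (-3/2 + (½)*1950) + √(544 - 1645189) = (-3/2 + 975) + √(-1644645) = 1947/2 + I*√1644645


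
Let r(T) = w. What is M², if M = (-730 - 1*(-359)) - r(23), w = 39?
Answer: 168100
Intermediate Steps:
r(T) = 39
M = -410 (M = (-730 - 1*(-359)) - 1*39 = (-730 + 359) - 39 = -371 - 39 = -410)
M² = (-410)² = 168100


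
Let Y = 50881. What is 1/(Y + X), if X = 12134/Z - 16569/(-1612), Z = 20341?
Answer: 32789692/1668728908689 ≈ 1.9650e-5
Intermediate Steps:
X = 356590037/32789692 (X = 12134/20341 - 16569/(-1612) = 12134*(1/20341) - 16569*(-1/1612) = 12134/20341 + 16569/1612 = 356590037/32789692 ≈ 10.875)
1/(Y + X) = 1/(50881 + 356590037/32789692) = 1/(1668728908689/32789692) = 32789692/1668728908689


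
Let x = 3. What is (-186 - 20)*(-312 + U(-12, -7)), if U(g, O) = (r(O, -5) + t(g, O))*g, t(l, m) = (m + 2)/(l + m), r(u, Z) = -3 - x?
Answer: 951720/19 ≈ 50091.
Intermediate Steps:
r(u, Z) = -6 (r(u, Z) = -3 - 1*3 = -3 - 3 = -6)
t(l, m) = (2 + m)/(l + m)
U(g, O) = g*(-6 + (2 + O)/(O + g)) (U(g, O) = (-6 + (2 + O)/(g + O))*g = (-6 + (2 + O)/(O + g))*g = g*(-6 + (2 + O)/(O + g)))
(-186 - 20)*(-312 + U(-12, -7)) = (-186 - 20)*(-312 - 12*(2 - 6*(-12) - 5*(-7))/(-7 - 12)) = -206*(-312 - 12*(2 + 72 + 35)/(-19)) = -206*(-312 - 12*(-1/19)*109) = -206*(-312 + 1308/19) = -206*(-4620/19) = 951720/19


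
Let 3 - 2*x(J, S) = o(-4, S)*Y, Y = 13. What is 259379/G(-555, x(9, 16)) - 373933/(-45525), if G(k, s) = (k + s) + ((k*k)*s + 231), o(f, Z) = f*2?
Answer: 6173875189486/750209525175 ≈ 8.2295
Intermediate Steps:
o(f, Z) = 2*f
x(J, S) = 107/2 (x(J, S) = 3/2 - 2*(-4)*13/2 = 3/2 - (-4)*13 = 3/2 - ½*(-104) = 3/2 + 52 = 107/2)
G(k, s) = 231 + k + s + s*k² (G(k, s) = (k + s) + (k²*s + 231) = (k + s) + (s*k² + 231) = (k + s) + (231 + s*k²) = 231 + k + s + s*k²)
259379/G(-555, x(9, 16)) - 373933/(-45525) = 259379/(231 - 555 + 107/2 + (107/2)*(-555)²) - 373933/(-45525) = 259379/(231 - 555 + 107/2 + (107/2)*308025) - 373933*(-1/45525) = 259379/(231 - 555 + 107/2 + 32958675/2) + 373933/45525 = 259379/16479067 + 373933/45525 = 6173875189486/750209525175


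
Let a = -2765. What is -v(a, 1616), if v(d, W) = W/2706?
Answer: -808/1353 ≈ -0.59719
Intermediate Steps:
v(d, W) = W/2706 (v(d, W) = W*(1/2706) = W/2706)
-v(a, 1616) = -1616/2706 = -1*808/1353 = -808/1353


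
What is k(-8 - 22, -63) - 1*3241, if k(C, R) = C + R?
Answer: -3334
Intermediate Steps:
k(-8 - 22, -63) - 1*3241 = ((-8 - 22) - 63) - 1*3241 = (-30 - 63) - 3241 = -93 - 3241 = -3334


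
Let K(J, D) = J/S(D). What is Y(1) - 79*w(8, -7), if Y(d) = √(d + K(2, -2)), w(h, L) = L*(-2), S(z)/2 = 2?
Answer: -1106 + √6/2 ≈ -1104.8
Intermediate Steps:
S(z) = 4 (S(z) = 2*2 = 4)
w(h, L) = -2*L
K(J, D) = J/4
Y(d) = √(½ + d) (Y(d) = √(d + (¼)*2) = √(d + ½) = √(½ + d))
Y(1) - 79*w(8, -7) = √(2 + 4*1)/2 - (-158)*(-7) = √(2 + 4)/2 - 79*14 = √6/2 - 1106 = -1106 + √6/2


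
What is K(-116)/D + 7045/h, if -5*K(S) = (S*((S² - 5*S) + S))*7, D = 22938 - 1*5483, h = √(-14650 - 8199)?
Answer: 2260608/17455 - 7045*I*√22849/22849 ≈ 129.51 - 46.607*I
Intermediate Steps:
h = I*√22849 (h = √(-22849) = I*√22849 ≈ 151.16*I)
D = 17455 (D = 22938 - 5483 = 17455)
K(S) = -7*S*(S² - 4*S)/5 (K(S) = -S*((S² - 5*S) + S)*7/5 = -S*(S² - 4*S)*7/5 = -7*S*(S² - 4*S)/5)
K(-116)/D + 7045/h = ((7/5)*(-116)²*(4 - 1*(-116)))/17455 + 7045/((I*√22849)) = ((7/5)*13456*(4 + 116))*(1/17455) + 7045*(-I*√22849/22849) = ((7/5)*13456*120)*(1/17455) - 7045*I*√22849/22849 = 2260608*(1/17455) - 7045*I*√22849/22849 = 2260608/17455 - 7045*I*√22849/22849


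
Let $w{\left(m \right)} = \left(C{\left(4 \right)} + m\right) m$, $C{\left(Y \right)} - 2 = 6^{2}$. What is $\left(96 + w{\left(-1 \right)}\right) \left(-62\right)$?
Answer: $-3658$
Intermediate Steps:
$C{\left(Y \right)} = 38$ ($C{\left(Y \right)} = 2 + 6^{2} = 2 + 36 = 38$)
$w{\left(m \right)} = m \left(38 + m\right)$ ($w{\left(m \right)} = \left(38 + m\right) m = m \left(38 + m\right)$)
$\left(96 + w{\left(-1 \right)}\right) \left(-62\right) = \left(96 - \left(38 - 1\right)\right) \left(-62\right) = \left(96 - 37\right) \left(-62\right) = 59 \left(-62\right) = -3658$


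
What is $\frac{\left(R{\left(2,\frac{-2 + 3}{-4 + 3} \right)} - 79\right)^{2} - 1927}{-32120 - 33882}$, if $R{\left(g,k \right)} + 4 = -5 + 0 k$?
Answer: $- \frac{5817}{66002} \approx -0.088134$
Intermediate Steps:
$R{\left(g,k \right)} = -9$ ($R{\left(g,k \right)} = -4 - \left(5 + 0 k\right) = -4 + \left(-5 + 0\right) = -4 - 5 = -9$)
$\frac{\left(R{\left(2,\frac{-2 + 3}{-4 + 3} \right)} - 79\right)^{2} - 1927}{-32120 - 33882} = \frac{\left(-9 - 79\right)^{2} - 1927}{-32120 - 33882} = \frac{\left(-88\right)^{2} - 1927}{-66002} = \left(7744 - 1927\right) \left(- \frac{1}{66002}\right) = 5817 \left(- \frac{1}{66002}\right) = - \frac{5817}{66002}$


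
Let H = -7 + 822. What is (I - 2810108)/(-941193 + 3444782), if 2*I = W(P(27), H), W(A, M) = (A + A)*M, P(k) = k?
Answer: -2788103/2503589 ≈ -1.1136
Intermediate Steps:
H = 815
W(A, M) = 2*A*M (W(A, M) = (2*A)*M = 2*A*M)
I = 22005 (I = (2*27*815)/2 = (½)*44010 = 22005)
(I - 2810108)/(-941193 + 3444782) = (22005 - 2810108)/(-941193 + 3444782) = -2788103/2503589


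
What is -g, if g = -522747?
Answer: 522747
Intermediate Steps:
-g = -1*(-522747) = 522747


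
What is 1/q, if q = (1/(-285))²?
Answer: 81225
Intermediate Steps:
q = 1/81225 (q = (-1/285)² = 1/81225 ≈ 1.2311e-5)
1/q = 1/(1/81225) = 81225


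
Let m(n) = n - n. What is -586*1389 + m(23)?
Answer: -813954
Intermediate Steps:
m(n) = 0
-586*1389 + m(23) = -586*1389 + 0 = -813954 + 0 = -813954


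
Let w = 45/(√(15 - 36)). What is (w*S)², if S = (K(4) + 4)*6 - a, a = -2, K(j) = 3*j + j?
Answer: -10046700/7 ≈ -1.4352e+6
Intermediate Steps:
K(j) = 4*j
S = 122 (S = (4*4 + 4)*6 - 1*(-2) = (16 + 4)*6 + 2 = 20*6 + 2 = 120 + 2 = 122)
w = -15*I*√21/7 (w = 45/(√(-21)) = 45/((I*√21)) = 45*(-I*√21/21) = -15*I*√21/7 ≈ -9.8198*I)
(w*S)² = (-15*I*√21/7*122)² = (-1830*I*√21/7)² = -10046700/7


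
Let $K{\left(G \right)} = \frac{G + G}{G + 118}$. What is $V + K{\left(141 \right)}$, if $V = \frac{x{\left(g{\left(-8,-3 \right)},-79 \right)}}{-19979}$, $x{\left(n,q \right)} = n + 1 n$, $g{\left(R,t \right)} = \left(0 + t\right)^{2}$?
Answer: $\frac{5629416}{5174561} \approx 1.0879$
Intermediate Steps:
$g{\left(R,t \right)} = t^{2}$
$x{\left(n,q \right)} = 2 n$ ($x{\left(n,q \right)} = n + n = 2 n$)
$K{\left(G \right)} = \frac{2 G}{118 + G}$
$V = - \frac{18}{19979}$ ($V = \frac{2 \left(-3\right)^{2}}{-19979} = 2 \cdot 9 \left(- \frac{1}{19979}\right) = 18 \left(- \frac{1}{19979}\right) = - \frac{18}{19979} \approx -0.00090095$)
$V + K{\left(141 \right)} = - \frac{18}{19979} + 2 \cdot 141 \frac{1}{118 + 141} = - \frac{18}{19979} + 2 \cdot 141 \cdot \frac{1}{259} = - \frac{18}{19979} + \frac{282}{259} = \frac{5629416}{5174561}$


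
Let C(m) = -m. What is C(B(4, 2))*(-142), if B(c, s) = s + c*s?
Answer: 1420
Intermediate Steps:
C(B(4, 2))*(-142) = -2*(1 + 4)*(-142) = -2*5*(-142) = -1*10*(-142) = -10*(-142) = 1420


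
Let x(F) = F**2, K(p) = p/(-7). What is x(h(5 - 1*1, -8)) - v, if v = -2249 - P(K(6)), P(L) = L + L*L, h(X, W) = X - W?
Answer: 117251/49 ≈ 2392.9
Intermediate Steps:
K(p) = -p/7 (K(p) = p*(-1/7) = -p/7)
P(L) = L + L**2
v = -110195/49 (v = -2249 - (-1/7*6)*(1 - 1/7*6) = -2249 - (-6)*(1 - 6/7)/7 = -2249 - (-6)/(7*7) = -2249 - 1*(-6/49) = -2249 + 6/49 = -110195/49 ≈ -2248.9)
x(h(5 - 1*1, -8)) - v = ((5 - 1*1) - 1*(-8))**2 - 1*(-110195/49) = ((5 - 1) + 8)**2 + 110195/49 = (4 + 8)**2 + 110195/49 = 12**2 + 110195/49 = 144 + 110195/49 = 117251/49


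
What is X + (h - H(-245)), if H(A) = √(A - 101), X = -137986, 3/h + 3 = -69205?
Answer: -9549735091/69208 - I*√346 ≈ -1.3799e+5 - 18.601*I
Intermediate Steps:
h = -3/69208 (h = 3/(-3 - 69205) = 3/(-69208) = 3*(-1/69208) = -3/69208 ≈ -4.3348e-5)
H(A) = √(-101 + A)
X + (h - H(-245)) = -137986 + (-3/69208 - √(-101 - 245)) = -137986 + (-3/69208 - √(-346)) = -137986 + (-3/69208 - I*√346) = -9549735091/69208 - I*√346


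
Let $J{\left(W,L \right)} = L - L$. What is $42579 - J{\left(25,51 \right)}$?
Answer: $42579$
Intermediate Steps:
$J{\left(W,L \right)} = 0$
$42579 - J{\left(25,51 \right)} = 42579 - 0 = 42579 + 0 = 42579$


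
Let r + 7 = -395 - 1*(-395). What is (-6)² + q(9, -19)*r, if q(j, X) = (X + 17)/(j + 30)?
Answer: 1418/39 ≈ 36.359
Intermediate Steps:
r = -7 (r = -7 + (-395 - 1*(-395)) = -7 + (-395 + 395) = -7 + 0 = -7)
q(j, X) = (17 + X)/(30 + j)
(-6)² + q(9, -19)*r = (-6)² + ((17 - 19)/(30 + 9))*(-7) = 36 + (-2/39)*(-7) = 36 + ((1/39)*(-2))*(-7) = 36 - 2/39*(-7) = 36 + 14/39 = 1418/39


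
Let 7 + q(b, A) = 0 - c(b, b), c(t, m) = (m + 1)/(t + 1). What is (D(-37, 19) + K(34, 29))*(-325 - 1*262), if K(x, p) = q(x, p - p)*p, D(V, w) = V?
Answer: 157903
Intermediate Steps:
c(t, m) = (1 + m)/(1 + t)
q(b, A) = -8 (q(b, A) = -7 + (0 - (1 + b)/(1 + b)) = -7 + (0 - 1*1) = -7 + (0 - 1) = -7 - 1 = -8)
K(x, p) = -8*p
(D(-37, 19) + K(34, 29))*(-325 - 1*262) = (-37 - 8*29)*(-325 - 1*262) = (-37 - 232)*(-325 - 262) = -269*(-587) = 157903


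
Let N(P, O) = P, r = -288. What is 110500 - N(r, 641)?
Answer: 110788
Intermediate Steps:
110500 - N(r, 641) = 110500 - 1*(-288) = 110500 + 288 = 110788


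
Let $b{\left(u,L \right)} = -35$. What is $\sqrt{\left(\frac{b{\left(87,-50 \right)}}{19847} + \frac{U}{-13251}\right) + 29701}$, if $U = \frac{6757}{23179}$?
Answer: $\frac{\sqrt{1103690956415516969230078131147}}{6095905405863} \approx 172.34$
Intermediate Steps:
$U = \frac{6757}{23179}$ ($U = 6757 \cdot \frac{1}{23179} = \frac{6757}{23179} \approx 0.29151$)
$\sqrt{\left(\frac{b{\left(87,-50 \right)}}{19847} + \frac{U}{-13251}\right) + 29701} = \sqrt{\left(- \frac{35}{19847} + \frac{6757}{23179 \left(-13251\right)}\right) + 29701} = \sqrt{\left(\left(-35\right) \frac{1}{19847} + \frac{6757}{23179} \left(- \frac{1}{13251}\right)\right) + 29701} = \sqrt{\left(- \frac{35}{19847} - \frac{6757}{307144929}\right) + 29701} = \sqrt{- \frac{10884178694}{6095905405863} + 29701} = \sqrt{\frac{181054475575358269}{6095905405863}} = \frac{\sqrt{1103690956415516969230078131147}}{6095905405863}$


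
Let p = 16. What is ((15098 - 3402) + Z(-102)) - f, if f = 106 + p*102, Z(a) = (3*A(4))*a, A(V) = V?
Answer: 8734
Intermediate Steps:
Z(a) = 12*a (Z(a) = (3*4)*a = 12*a)
f = 1738 (f = 106 + 16*102 = 106 + 1632 = 1738)
((15098 - 3402) + Z(-102)) - f = ((15098 - 3402) + 12*(-102)) - 1*1738 = (11696 - 1224) - 1738 = 10472 - 1738 = 8734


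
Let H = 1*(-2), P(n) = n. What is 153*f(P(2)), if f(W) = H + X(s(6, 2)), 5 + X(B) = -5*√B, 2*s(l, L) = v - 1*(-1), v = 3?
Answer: -1071 - 765*√2 ≈ -2152.9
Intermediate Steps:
s(l, L) = 2 (s(l, L) = (3 - 1*(-1))/2 = (3 + 1)/2 = (½)*4 = 2)
H = -2
X(B) = -5 - 5*√B
f(W) = -7 - 5*√2 (f(W) = -2 + (-5 - 5*√2) = -7 - 5*√2)
153*f(P(2)) = 153*(-7 - 5*√2) = -1071 - 765*√2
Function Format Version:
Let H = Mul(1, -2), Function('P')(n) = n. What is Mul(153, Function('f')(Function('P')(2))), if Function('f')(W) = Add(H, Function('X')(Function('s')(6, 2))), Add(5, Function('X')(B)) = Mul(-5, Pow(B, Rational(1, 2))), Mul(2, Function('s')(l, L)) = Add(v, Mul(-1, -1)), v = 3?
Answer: Add(-1071, Mul(-765, Pow(2, Rational(1, 2)))) ≈ -2152.9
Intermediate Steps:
Function('s')(l, L) = 2 (Function('s')(l, L) = Mul(Rational(1, 2), Add(3, Mul(-1, -1))) = Mul(Rational(1, 2), Add(3, 1)) = Mul(Rational(1, 2), 4) = 2)
H = -2
Function('X')(B) = Add(-5, Mul(-5, Pow(B, Rational(1, 2))))
Function('f')(W) = Add(-7, Mul(-5, Pow(2, Rational(1, 2)))) (Function('f')(W) = Add(-2, Add(-5, Mul(-5, Pow(2, Rational(1, 2))))) = Add(-7, Mul(-5, Pow(2, Rational(1, 2)))))
Mul(153, Function('f')(Function('P')(2))) = Mul(153, Add(-7, Mul(-5, Pow(2, Rational(1, 2))))) = Add(-1071, Mul(-765, Pow(2, Rational(1, 2))))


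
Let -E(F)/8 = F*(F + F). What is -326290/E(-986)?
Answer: 163145/7777568 ≈ 0.020976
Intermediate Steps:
E(F) = -16*F² (E(F) = -8*F*(F + F) = -8*F*2*F = -16*F²)
-326290/E(-986) = -326290/((-16*(-986)²)) = -326290/((-16*972196)) = -326290/(-15555136) = -326290*(-1/15555136) = 163145/7777568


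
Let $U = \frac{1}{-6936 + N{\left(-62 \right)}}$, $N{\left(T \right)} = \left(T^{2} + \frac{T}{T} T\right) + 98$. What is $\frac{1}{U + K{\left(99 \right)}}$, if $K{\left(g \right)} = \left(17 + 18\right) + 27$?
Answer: $\frac{3056}{189471} \approx 0.016129$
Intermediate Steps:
$K{\left(g \right)} = 62$ ($K{\left(g \right)} = 35 + 27 = 62$)
$N{\left(T \right)} = 98 + T + T^{2}$ ($N{\left(T \right)} = \left(T^{2} + 1 T\right) + 98 = \left(T^{2} + T\right) + 98 = \left(T + T^{2}\right) + 98 = 98 + T + T^{2}$)
$U = - \frac{1}{3056}$ ($U = \frac{1}{-6936 + \left(98 - 62 + \left(-62\right)^{2}\right)} = \frac{1}{-6936 + \left(98 - 62 + 3844\right)} = \frac{1}{-6936 + 3880} = \frac{1}{-3056} = - \frac{1}{3056} \approx -0.00032723$)
$\frac{1}{U + K{\left(99 \right)}} = \frac{1}{- \frac{1}{3056} + 62} = \frac{1}{\frac{189471}{3056}} = \frac{3056}{189471}$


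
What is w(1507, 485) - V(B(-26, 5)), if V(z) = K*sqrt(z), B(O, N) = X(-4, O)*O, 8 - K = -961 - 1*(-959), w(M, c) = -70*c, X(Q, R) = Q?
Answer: -33950 - 20*sqrt(26) ≈ -34052.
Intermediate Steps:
K = 10 (K = 8 - (-961 - 1*(-959)) = 8 - (-961 + 959) = 8 - 1*(-2) = 8 + 2 = 10)
B(O, N) = -4*O
V(z) = 10*sqrt(z)
w(1507, 485) - V(B(-26, 5)) = -70*485 - 10*sqrt(-4*(-26)) = -33950 - 10*sqrt(104) = -33950 - 10*2*sqrt(26) = -33950 - 20*sqrt(26)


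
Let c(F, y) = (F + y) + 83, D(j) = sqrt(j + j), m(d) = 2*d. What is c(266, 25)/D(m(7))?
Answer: 187*sqrt(7)/7 ≈ 70.679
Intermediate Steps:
D(j) = sqrt(2)*sqrt(j) (D(j) = sqrt(2*j) = sqrt(2)*sqrt(j))
c(F, y) = 83 + F + y
c(266, 25)/D(m(7)) = (83 + 266 + 25)/((sqrt(2)*sqrt(2*7))) = 374/((sqrt(2)*sqrt(14))) = 374/((2*sqrt(7))) = 374*(sqrt(7)/14) = 187*sqrt(7)/7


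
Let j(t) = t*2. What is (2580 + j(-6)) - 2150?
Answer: 418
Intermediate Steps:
j(t) = 2*t
(2580 + j(-6)) - 2150 = (2580 + 2*(-6)) - 2150 = (2580 - 12) - 2150 = 2568 - 2150 = 418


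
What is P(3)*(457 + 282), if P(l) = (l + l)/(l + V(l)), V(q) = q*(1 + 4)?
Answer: 739/3 ≈ 246.33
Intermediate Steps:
V(q) = 5*q (V(q) = q*5 = 5*q)
P(l) = ⅓ (P(l) = (l + l)/(l + 5*l) = (2*l)/((6*l)) = (2*l)*(1/(6*l)) = ⅓)
P(3)*(457 + 282) = (457 + 282)/3 = (⅓)*739 = 739/3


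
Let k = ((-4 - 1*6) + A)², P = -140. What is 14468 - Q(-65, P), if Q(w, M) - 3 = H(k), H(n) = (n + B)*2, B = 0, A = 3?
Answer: 14367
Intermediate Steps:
k = 49 (k = ((-4 - 1*6) + 3)² = ((-4 - 6) + 3)² = (-10 + 3)² = (-7)² = 49)
H(n) = 2*n (H(n) = (n + 0)*2 = n*2 = 2*n)
Q(w, M) = 101 (Q(w, M) = 3 + 2*49 = 3 + 98 = 101)
14468 - Q(-65, P) = 14468 - 1*101 = 14468 - 101 = 14367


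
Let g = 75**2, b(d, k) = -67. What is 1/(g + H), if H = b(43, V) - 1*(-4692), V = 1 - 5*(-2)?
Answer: 1/10250 ≈ 9.7561e-5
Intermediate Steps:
V = 11 (V = 1 + 10 = 11)
g = 5625
H = 4625 (H = -67 - 1*(-4692) = -67 + 4692 = 4625)
1/(g + H) = 1/(5625 + 4625) = 1/10250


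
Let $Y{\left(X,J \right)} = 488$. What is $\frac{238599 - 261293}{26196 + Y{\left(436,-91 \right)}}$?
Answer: $- \frac{1621}{1906} \approx -0.85047$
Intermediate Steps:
$\frac{238599 - 261293}{26196 + Y{\left(436,-91 \right)}} = \frac{238599 - 261293}{26196 + 488} = - \frac{22694}{26684} = \left(-22694\right) \frac{1}{26684} = - \frac{1621}{1906}$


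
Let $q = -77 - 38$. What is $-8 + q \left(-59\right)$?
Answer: $6777$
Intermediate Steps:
$q = -115$ ($q = -77 - 38 = -115$)
$-8 + q \left(-59\right) = -8 - -6785 = -8 + 6785 = 6777$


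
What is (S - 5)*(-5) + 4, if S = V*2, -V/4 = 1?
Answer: 69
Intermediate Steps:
V = -4 (V = -4*1 = -4)
S = -8 (S = -4*2 = -8)
(S - 5)*(-5) + 4 = (-8 - 5)*(-5) + 4 = -13*(-5) + 4 = 65 + 4 = 69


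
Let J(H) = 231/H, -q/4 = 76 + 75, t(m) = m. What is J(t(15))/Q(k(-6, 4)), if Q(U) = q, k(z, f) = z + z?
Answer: -77/3020 ≈ -0.025497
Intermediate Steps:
q = -604 (q = -4*(76 + 75) = -4*151 = -604)
k(z, f) = 2*z
Q(U) = -604
J(t(15))/Q(k(-6, 4)) = (231/15)/(-604) = (231*(1/15))*(-1/604) = (77/5)*(-1/604) = -77/3020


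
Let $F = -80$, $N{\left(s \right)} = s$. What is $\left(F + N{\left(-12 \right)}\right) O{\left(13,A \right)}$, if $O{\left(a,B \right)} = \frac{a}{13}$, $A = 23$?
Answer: $-92$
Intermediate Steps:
$O{\left(a,B \right)} = \frac{a}{13}$
$\left(F + N{\left(-12 \right)}\right) O{\left(13,A \right)} = \left(-80 - 12\right) \frac{1}{13} \cdot 13 = \left(-92\right) 1 = -92$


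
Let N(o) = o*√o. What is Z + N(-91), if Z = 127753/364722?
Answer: 127753/364722 - 91*I*√91 ≈ 0.35028 - 868.08*I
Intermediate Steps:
Z = 127753/364722 (Z = 127753*(1/364722) = 127753/364722 ≈ 0.35028)
N(o) = o^(3/2)
Z + N(-91) = 127753/364722 + (-91)^(3/2) = 127753/364722 - 91*I*√91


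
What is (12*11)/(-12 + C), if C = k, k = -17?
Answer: -132/29 ≈ -4.5517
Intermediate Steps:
C = -17
(12*11)/(-12 + C) = (12*11)/(-12 - 17) = 132/(-29) = 132*(-1/29) = -132/29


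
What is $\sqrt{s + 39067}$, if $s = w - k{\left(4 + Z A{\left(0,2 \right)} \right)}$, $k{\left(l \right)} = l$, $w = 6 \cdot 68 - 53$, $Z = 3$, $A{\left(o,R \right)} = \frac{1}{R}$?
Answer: $\frac{\sqrt{157666}}{2} \approx 198.54$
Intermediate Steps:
$w = 355$ ($w = 408 - 53 = 355$)
$s = \frac{699}{2}$ ($s = 355 - \left(4 + \frac{3}{2}\right) = 355 - \frac{11}{2} = \frac{699}{2} \approx 349.5$)
$\sqrt{s + 39067} = \sqrt{\frac{699}{2} + 39067} = \sqrt{\frac{78833}{2}} = \frac{\sqrt{157666}}{2}$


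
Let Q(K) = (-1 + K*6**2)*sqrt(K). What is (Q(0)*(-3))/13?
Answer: 0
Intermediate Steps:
Q(K) = sqrt(K)*(-1 + 36*K) (Q(K) = (-1 + K*36)*sqrt(K) = (-1 + 36*K)*sqrt(K) = sqrt(K)*(-1 + 36*K))
(Q(0)*(-3))/13 = ((sqrt(0)*(-1 + 36*0))*(-3))/13 = ((0*(-1 + 0))*(-3))*(1/13) = ((0*(-1))*(-3))*(1/13) = (0*(-3))*(1/13) = 0*(1/13) = 0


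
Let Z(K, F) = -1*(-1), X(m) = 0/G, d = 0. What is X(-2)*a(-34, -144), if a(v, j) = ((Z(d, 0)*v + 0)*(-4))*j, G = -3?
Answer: 0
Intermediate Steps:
X(m) = 0 (X(m) = 0/(-3) = 0*(-1/3) = 0)
Z(K, F) = 1
a(v, j) = -4*j*v (a(v, j) = ((1*v + 0)*(-4))*j = ((v + 0)*(-4))*j = (v*(-4))*j = (-4*v)*j = -4*j*v)
X(-2)*a(-34, -144) = 0*(-4*(-144)*(-34)) = 0*(-19584) = 0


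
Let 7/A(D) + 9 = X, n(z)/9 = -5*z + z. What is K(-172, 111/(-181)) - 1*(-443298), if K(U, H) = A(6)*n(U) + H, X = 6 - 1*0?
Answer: 77621739/181 ≈ 4.2885e+5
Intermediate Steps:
n(z) = -36*z (n(z) = 9*(-5*z + z) = 9*(-4*z) = -36*z)
X = 6 (X = 6 + 0 = 6)
A(D) = -7/3 (A(D) = 7/(-9 + 6) = 7/(-3) = 7*(-⅓) = -7/3)
K(U, H) = H + 84*U (K(U, H) = -(-84)*U + H = 84*U + H = H + 84*U)
K(-172, 111/(-181)) - 1*(-443298) = (111/(-181) + 84*(-172)) - 1*(-443298) = (111*(-1/181) - 14448) + 443298 = (-111/181 - 14448) + 443298 = -2615199/181 + 443298 = 77621739/181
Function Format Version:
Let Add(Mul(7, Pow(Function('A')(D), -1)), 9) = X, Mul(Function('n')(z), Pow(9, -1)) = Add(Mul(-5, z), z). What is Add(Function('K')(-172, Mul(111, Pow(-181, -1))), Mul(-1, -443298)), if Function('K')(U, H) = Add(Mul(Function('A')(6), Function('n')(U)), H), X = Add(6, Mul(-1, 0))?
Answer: Rational(77621739, 181) ≈ 4.2885e+5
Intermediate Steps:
Function('n')(z) = Mul(-36, z) (Function('n')(z) = Mul(9, Add(Mul(-5, z), z)) = Mul(9, Mul(-4, z)) = Mul(-36, z))
X = 6 (X = Add(6, 0) = 6)
Function('A')(D) = Rational(-7, 3) (Function('A')(D) = Mul(7, Pow(Add(-9, 6), -1)) = Mul(7, Pow(-3, -1)) = Mul(7, Rational(-1, 3)) = Rational(-7, 3))
Function('K')(U, H) = Add(H, Mul(84, U)) (Function('K')(U, H) = Add(Mul(Rational(-7, 3), Mul(-36, U)), H) = Add(Mul(84, U), H) = Add(H, Mul(84, U)))
Add(Function('K')(-172, Mul(111, Pow(-181, -1))), Mul(-1, -443298)) = Add(Add(Mul(111, Pow(-181, -1)), Mul(84, -172)), Mul(-1, -443298)) = Add(Add(Mul(111, Rational(-1, 181)), -14448), 443298) = Add(Add(Rational(-111, 181), -14448), 443298) = Add(Rational(-2615199, 181), 443298) = Rational(77621739, 181)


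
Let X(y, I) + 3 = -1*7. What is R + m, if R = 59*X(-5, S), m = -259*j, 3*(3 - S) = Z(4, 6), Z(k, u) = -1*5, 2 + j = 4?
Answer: -1108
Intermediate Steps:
j = 2 (j = -2 + 4 = 2)
Z(k, u) = -5
S = 14/3 (S = 3 - ⅓*(-5) = 3 + 5/3 = 14/3 ≈ 4.6667)
X(y, I) = -10 (X(y, I) = -3 - 1*7 = -3 - 7 = -10)
m = -518 (m = -259*2 = -518)
R = -590 (R = 59*(-10) = -590)
R + m = -590 - 518 = -1108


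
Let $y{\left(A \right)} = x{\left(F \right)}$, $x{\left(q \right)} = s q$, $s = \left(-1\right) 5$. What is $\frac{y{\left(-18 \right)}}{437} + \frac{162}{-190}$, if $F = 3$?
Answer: $- \frac{102}{115} \approx -0.88696$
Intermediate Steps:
$s = -5$
$x{\left(q \right)} = - 5 q$
$y{\left(A \right)} = -15$ ($y{\left(A \right)} = \left(-5\right) 3 = -15$)
$\frac{y{\left(-18 \right)}}{437} + \frac{162}{-190} = - \frac{15}{437} + \frac{162}{-190} = \left(-15\right) \frac{1}{437} + 162 \left(- \frac{1}{190}\right) = - \frac{15}{437} - \frac{81}{95} = - \frac{102}{115}$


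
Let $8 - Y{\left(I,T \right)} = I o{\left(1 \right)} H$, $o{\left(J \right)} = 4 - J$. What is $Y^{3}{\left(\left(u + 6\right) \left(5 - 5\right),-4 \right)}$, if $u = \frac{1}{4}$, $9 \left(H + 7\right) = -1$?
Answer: $512$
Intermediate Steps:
$H = - \frac{64}{9}$ ($H = -7 + \frac{1}{9} \left(-1\right) = -7 - \frac{1}{9} = - \frac{64}{9} \approx -7.1111$)
$u = \frac{1}{4} \approx 0.25$
$Y{\left(I,T \right)} = 8 + \frac{64 I}{3}$ ($Y{\left(I,T \right)} = 8 - I \left(4 - 1\right) \left(- \frac{64}{9}\right) = 8 - I 3 \left(- \frac{64}{9}\right) = 8 - 3 I \left(- \frac{64}{9}\right) = 8 - - \frac{64 I}{3} = 8 + \frac{64 I}{3}$)
$Y^{3}{\left(\left(u + 6\right) \left(5 - 5\right),-4 \right)} = \left(8 + \frac{64 \left(\frac{1}{4} + 6\right) \left(5 - 5\right)}{3}\right)^{3} = \left(8 + \frac{64 \cdot \frac{25}{4} \cdot 0}{3}\right)^{3} = \left(8 + \frac{64}{3} \cdot 0\right)^{3} = \left(8 + 0\right)^{3} = 8^{3} = 512$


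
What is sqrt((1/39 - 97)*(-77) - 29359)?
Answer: I*sqrt(33297693)/39 ≈ 147.96*I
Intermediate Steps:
sqrt((1/39 - 97)*(-77) - 29359) = sqrt(-3782/39*(-77) - 29359) = sqrt(291214/39 - 29359) = sqrt(-853787/39) = I*sqrt(33297693)/39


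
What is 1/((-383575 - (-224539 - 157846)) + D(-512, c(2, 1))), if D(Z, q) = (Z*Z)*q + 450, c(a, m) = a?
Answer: 1/523548 ≈ 1.9100e-6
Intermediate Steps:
D(Z, q) = 450 + q*Z**2 (D(Z, q) = Z**2*q + 450 = q*Z**2 + 450 = 450 + q*Z**2)
1/((-383575 - (-224539 - 157846)) + D(-512, c(2, 1))) = 1/((-383575 - (-224539 - 157846)) + (450 + 2*(-512)**2)) = 1/((-383575 - 1*(-382385)) + (450 + 2*262144)) = 1/((-383575 + 382385) + (450 + 524288)) = 1/(-1190 + 524738) = 1/523548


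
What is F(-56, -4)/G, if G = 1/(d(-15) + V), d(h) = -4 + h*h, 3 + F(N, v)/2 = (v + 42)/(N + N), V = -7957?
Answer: 361658/7 ≈ 51665.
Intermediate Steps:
F(N, v) = -6 + (42 + v)/N (F(N, v) = -6 + 2*((v + 42)/(N + N)) = -6 + 2*((42 + v)/((2*N))) = -6 + 2*((42 + v)*(1/(2*N))) = -6 + 2*((42 + v)/(2*N)) = -6 + (42 + v)/N)
d(h) = -4 + h²
G = -1/7736 (G = 1/((-4 + (-15)²) - 7957) = 1/((-4 + 225) - 7957) = 1/(221 - 7957) = 1/(-7736) = -1/7736 ≈ -0.00012927)
F(-56, -4)/G = ((42 - 4 - 6*(-56))/(-56))/(-1/7736) = -(42 - 4 + 336)/56*(-7736) = -1/56*374*(-7736) = -187/28*(-7736) = 361658/7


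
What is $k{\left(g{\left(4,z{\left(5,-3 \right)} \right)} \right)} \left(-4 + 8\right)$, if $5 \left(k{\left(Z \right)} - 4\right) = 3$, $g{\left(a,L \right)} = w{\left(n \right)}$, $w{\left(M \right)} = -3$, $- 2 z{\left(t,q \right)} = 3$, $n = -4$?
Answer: $\frac{92}{5} \approx 18.4$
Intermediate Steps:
$z{\left(t,q \right)} = - \frac{3}{2}$ ($z{\left(t,q \right)} = \left(- \frac{1}{2}\right) 3 = - \frac{3}{2}$)
$g{\left(a,L \right)} = -3$
$k{\left(Z \right)} = \frac{23}{5}$ ($k{\left(Z \right)} = 4 + \frac{1}{5} \cdot 3 = 4 + \frac{3}{5} = \frac{23}{5}$)
$k{\left(g{\left(4,z{\left(5,-3 \right)} \right)} \right)} \left(-4 + 8\right) = \frac{23 \left(-4 + 8\right)}{5} = \frac{23}{5} \cdot 4 = \frac{92}{5}$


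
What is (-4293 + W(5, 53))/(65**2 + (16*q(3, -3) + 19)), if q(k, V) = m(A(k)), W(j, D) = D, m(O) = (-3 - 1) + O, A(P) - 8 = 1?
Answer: -1060/1081 ≈ -0.98057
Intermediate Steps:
A(P) = 9 (A(P) = 8 + 1 = 9)
m(O) = -4 + O
q(k, V) = 5 (q(k, V) = -4 + 9 = 5)
(-4293 + W(5, 53))/(65**2 + (16*q(3, -3) + 19)) = (-4293 + 53)/(65**2 + (16*5 + 19)) = -4240/(4225 + (80 + 19)) = -4240/(4225 + 99) = -4240/4324 = -4240*1/4324 = -1060/1081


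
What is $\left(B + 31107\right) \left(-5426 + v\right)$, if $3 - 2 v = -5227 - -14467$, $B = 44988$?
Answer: $- \frac{1528672455}{2} \approx -7.6434 \cdot 10^{8}$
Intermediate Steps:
$v = - \frac{9237}{2}$ ($v = \frac{3}{2} - \frac{-5227 - -14467}{2} = \frac{3}{2} - \frac{-5227 + 14467}{2} = \frac{3}{2} - 4620 = - \frac{9237}{2} \approx -4618.5$)
$\left(B + 31107\right) \left(-5426 + v\right) = \left(44988 + 31107\right) \left(-5426 - \frac{9237}{2}\right) = 76095 \left(- \frac{20089}{2}\right) = - \frac{1528672455}{2}$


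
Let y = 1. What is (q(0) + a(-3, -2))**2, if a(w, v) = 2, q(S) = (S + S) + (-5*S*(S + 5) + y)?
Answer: 9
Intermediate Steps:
q(S) = 1 + 2*S - 5*S*(5 + S) (q(S) = (S + S) + (-5*S*(S + 5) + 1) = 2*S + (-5*S*(5 + S) + 1) = 2*S + (1 - 5*S*(5 + S)) = 1 + 2*S - 5*S*(5 + S))
(q(0) + a(-3, -2))**2 = ((1 - 23*0 - 5*0**2) + 2)**2 = ((1 + 0 - 5*0) + 2)**2 = ((1 + 0 + 0) + 2)**2 = (1 + 2)**2 = 3**2 = 9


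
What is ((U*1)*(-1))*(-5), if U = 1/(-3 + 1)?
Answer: -5/2 ≈ -2.5000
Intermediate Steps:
U = -½ (U = 1/(-2) = -½ ≈ -0.50000)
((U*1)*(-1))*(-5) = (-½*1*(-1))*(-5) = -½*(-1)*(-5) = (½)*(-5) = -5/2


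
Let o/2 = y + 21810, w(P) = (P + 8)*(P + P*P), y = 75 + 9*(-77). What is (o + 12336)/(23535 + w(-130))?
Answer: -3648/134827 ≈ -0.027057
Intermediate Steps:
y = -618 (y = 75 - 693 = -618)
w(P) = (8 + P)*(P + P**2)
o = 42384 (o = 2*(-618 + 21810) = 2*21192 = 42384)
(o + 12336)/(23535 + w(-130)) = (42384 + 12336)/(23535 - 130*(8 + (-130)**2 + 9*(-130))) = 54720/(23535 - 130*(8 + 16900 - 1170)) = 54720/(23535 - 130*15738) = 54720/(23535 - 2045940) = 54720/(-2022405) = 54720*(-1/2022405) = -3648/134827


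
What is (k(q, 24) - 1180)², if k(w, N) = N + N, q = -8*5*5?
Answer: 1281424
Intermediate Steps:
q = -200 (q = -2*20*5 = -40*5 = -200)
k(w, N) = 2*N
(k(q, 24) - 1180)² = (2*24 - 1180)² = (48 - 1180)² = (-1132)² = 1281424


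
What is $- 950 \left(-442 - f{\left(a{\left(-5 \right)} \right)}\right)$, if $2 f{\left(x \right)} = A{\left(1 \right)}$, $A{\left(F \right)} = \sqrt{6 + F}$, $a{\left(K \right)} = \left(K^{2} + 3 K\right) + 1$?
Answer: $419900 + 475 \sqrt{7} \approx 4.2116 \cdot 10^{5}$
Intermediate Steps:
$a{\left(K \right)} = 1 + K^{2} + 3 K$
$f{\left(x \right)} = \frac{\sqrt{7}}{2}$ ($f{\left(x \right)} = \frac{\sqrt{6 + 1}}{2} = \frac{\sqrt{7}}{2}$)
$- 950 \left(-442 - f{\left(a{\left(-5 \right)} \right)}\right) = - 950 \left(-442 - \frac{\sqrt{7}}{2}\right) = 419900 + 475 \sqrt{7}$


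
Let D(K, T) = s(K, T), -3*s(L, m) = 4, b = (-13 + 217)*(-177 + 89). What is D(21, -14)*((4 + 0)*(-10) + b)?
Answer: 71968/3 ≈ 23989.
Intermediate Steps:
b = -17952 (b = 204*(-88) = -17952)
s(L, m) = -4/3 (s(L, m) = -⅓*4 = -4/3)
D(K, T) = -4/3
D(21, -14)*((4 + 0)*(-10) + b) = -4*((4 + 0)*(-10) - 17952)/3 = -4*(4*(-10) - 17952)/3 = -4*(-40 - 17952)/3 = -4/3*(-17992) = 71968/3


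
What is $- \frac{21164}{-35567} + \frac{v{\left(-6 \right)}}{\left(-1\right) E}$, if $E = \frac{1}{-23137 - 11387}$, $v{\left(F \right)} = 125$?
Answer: $\frac{153489409664}{35567} \approx 4.3155 \cdot 10^{6}$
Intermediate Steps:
$E = - \frac{1}{34524}$ ($E = \frac{1}{-34524} = - \frac{1}{34524} \approx -2.8965 \cdot 10^{-5}$)
$- \frac{21164}{-35567} + \frac{v{\left(-6 \right)}}{\left(-1\right) E} = - \frac{21164}{-35567} + \frac{125}{\left(-1\right) \left(- \frac{1}{34524}\right)} = \left(-21164\right) \left(- \frac{1}{35567}\right) + 125 \frac{1}{\frac{1}{34524}} = \frac{21164}{35567} + 125 \cdot 34524 = \frac{21164}{35567} + 4315500 = \frac{153489409664}{35567}$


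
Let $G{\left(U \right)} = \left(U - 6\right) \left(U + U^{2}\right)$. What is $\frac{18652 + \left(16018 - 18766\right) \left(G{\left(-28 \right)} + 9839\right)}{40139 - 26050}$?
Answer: $\frac{43615672}{14089} \approx 3095.7$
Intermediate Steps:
$G{\left(U \right)} = \left(-6 + U\right) \left(U + U^{2}\right)$
$\frac{18652 + \left(16018 - 18766\right) \left(G{\left(-28 \right)} + 9839\right)}{40139 - 26050} = \frac{18652 + \left(16018 - 18766\right) \left(- 28 \left(-6 + \left(-28\right)^{2} - -140\right) + 9839\right)}{40139 - 26050} = \frac{18652 - 2748 \left(- 28 \left(-6 + 784 + 140\right) + 9839\right)}{14089} = \left(18652 - 2748 \left(\left(-28\right) 918 + 9839\right)\right) \frac{1}{14089} = \left(18652 - 2748 \left(-25704 + 9839\right)\right) \frac{1}{14089} = \left(18652 - -43597020\right) \frac{1}{14089} = \left(18652 + 43597020\right) \frac{1}{14089} = 43615672 \cdot \frac{1}{14089} = \frac{43615672}{14089}$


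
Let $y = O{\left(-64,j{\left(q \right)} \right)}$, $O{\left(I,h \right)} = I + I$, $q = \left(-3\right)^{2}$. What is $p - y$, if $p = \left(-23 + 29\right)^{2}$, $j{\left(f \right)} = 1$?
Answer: $164$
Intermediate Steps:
$q = 9$
$O{\left(I,h \right)} = 2 I$
$y = -128$ ($y = 2 \left(-64\right) = -128$)
$p = 36$ ($p = 6^{2} = 36$)
$p - y = 36 - -128 = 36 + 128 = 164$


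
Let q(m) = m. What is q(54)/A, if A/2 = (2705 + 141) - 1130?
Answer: 9/572 ≈ 0.015734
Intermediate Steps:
A = 3432 (A = 2*((2705 + 141) - 1130) = 2*(2846 - 1130) = 2*1716 = 3432)
q(54)/A = 54/3432 = 54*(1/3432) = 9/572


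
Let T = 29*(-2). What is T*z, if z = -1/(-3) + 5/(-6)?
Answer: 29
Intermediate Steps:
z = -½ (z = -1*(-⅓) + 5*(-⅙) = ⅓ - ⅚ = -½ ≈ -0.50000)
T = -58
T*z = -58*(-½) = 29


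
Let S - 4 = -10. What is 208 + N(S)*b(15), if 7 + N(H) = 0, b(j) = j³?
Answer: -23417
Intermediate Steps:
S = -6 (S = 4 - 10 = -6)
N(H) = -7 (N(H) = -7 + 0 = -7)
208 + N(S)*b(15) = 208 - 7*15³ = 208 - 7*3375 = 208 - 23625 = -23417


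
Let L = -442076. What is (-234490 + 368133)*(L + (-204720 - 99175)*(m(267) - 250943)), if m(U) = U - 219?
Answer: 10189649819226207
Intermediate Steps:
m(U) = -219 + U
(-234490 + 368133)*(L + (-204720 - 99175)*(m(267) - 250943)) = (-234490 + 368133)*(-442076 + (-204720 - 99175)*((-219 + 267) - 250943)) = 133643*(-442076 - 303895*(48 - 250943)) = 133643*(-442076 - 303895*(-250895)) = 133643*(-442076 + 76245736025) = 133643*76245293949 = 10189649819226207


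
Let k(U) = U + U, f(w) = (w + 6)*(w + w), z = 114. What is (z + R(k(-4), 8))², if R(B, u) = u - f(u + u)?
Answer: 338724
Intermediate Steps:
f(w) = 2*w*(6 + w) (f(w) = (6 + w)*(2*w) = 2*w*(6 + w))
k(U) = 2*U
R(B, u) = u - 4*u*(6 + 2*u) (R(B, u) = u - 2*(u + u)*(6 + (u + u)) = u - 2*2*u*(6 + 2*u) = u - 4*u*(6 + 2*u))
(z + R(k(-4), 8))² = (114 + 8*(-23 - 8*8))² = (114 + 8*(-23 - 64))² = (114 + 8*(-87))² = (114 - 696)² = (-582)² = 338724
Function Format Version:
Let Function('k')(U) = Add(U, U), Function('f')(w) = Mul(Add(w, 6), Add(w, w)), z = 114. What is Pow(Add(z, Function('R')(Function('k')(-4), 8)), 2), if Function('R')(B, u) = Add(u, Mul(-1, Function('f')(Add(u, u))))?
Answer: 338724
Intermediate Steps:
Function('f')(w) = Mul(2, w, Add(6, w)) (Function('f')(w) = Mul(Add(6, w), Mul(2, w)) = Mul(2, w, Add(6, w)))
Function('k')(U) = Mul(2, U)
Function('R')(B, u) = Add(u, Mul(-4, u, Add(6, Mul(2, u)))) (Function('R')(B, u) = Add(u, Mul(-1, Mul(2, Add(u, u), Add(6, Add(u, u))))) = Add(u, Mul(-1, Mul(2, Mul(2, u), Add(6, Mul(2, u))))) = Add(u, Mul(-1, Mul(4, u, Add(6, Mul(2, u))))) = Add(u, Mul(-4, u, Add(6, Mul(2, u)))))
Pow(Add(z, Function('R')(Function('k')(-4), 8)), 2) = Pow(Add(114, Mul(8, Add(-23, Mul(-8, 8)))), 2) = Pow(Add(114, Mul(8, Add(-23, -64))), 2) = Pow(Add(114, Mul(8, -87)), 2) = Pow(Add(114, -696), 2) = Pow(-582, 2) = 338724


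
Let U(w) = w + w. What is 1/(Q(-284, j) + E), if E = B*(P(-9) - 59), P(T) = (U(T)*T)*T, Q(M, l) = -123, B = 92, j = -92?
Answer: -1/139687 ≈ -7.1589e-6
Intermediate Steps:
U(w) = 2*w
P(T) = 2*T**3 (P(T) = ((2*T)*T)*T = (2*T**2)*T = 2*T**3)
E = -139564 (E = 92*(2*(-9)**3 - 59) = 92*(2*(-729) - 59) = 92*(-1458 - 59) = 92*(-1517) = -139564)
1/(Q(-284, j) + E) = 1/(-123 - 139564) = 1/(-139687) = -1/139687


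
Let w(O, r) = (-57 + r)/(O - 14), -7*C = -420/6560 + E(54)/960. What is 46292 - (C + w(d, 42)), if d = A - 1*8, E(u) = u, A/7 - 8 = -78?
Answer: 34011635899/734720 ≈ 46292.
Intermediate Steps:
A = -490 (A = 56 + 7*(-78) = 56 - 546 = -490)
d = -498 (d = -490 - 1*8 = -490 - 8 = -498)
C = 51/45920 (C = -(-420/6560 + 54/960)/7 = -(-420*1/6560 + 54*(1/960))/7 = -(-21/328 + 9/160)/7 = -1/7*(-51/6560) = 51/45920 ≈ 0.0011106)
w(O, r) = (-57 + r)/(-14 + O)
46292 - (C + w(d, 42)) = 46292 - (51/45920 + (-57 + 42)/(-14 - 498)) = 46292 - (51/45920 - 15/(-512)) = 46292 - (51/45920 - 1/512*(-15)) = 46292 - (51/45920 + 15/512) = 46292 - 1*22341/734720 = 46292 - 22341/734720 = 34011635899/734720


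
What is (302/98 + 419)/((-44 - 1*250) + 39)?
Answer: -6894/4165 ≈ -1.6552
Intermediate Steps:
(302/98 + 419)/((-44 - 1*250) + 39) = (302*(1/98) + 419)/((-44 - 250) + 39) = (151/49 + 419)/(-294 + 39) = (20682/49)/(-255) = (20682/49)*(-1/255) = -6894/4165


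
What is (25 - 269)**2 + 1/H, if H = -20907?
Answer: 1244719151/20907 ≈ 59536.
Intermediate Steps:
(25 - 269)**2 + 1/H = (25 - 269)**2 + 1/(-20907) = (-244)**2 - 1/20907 = 59536 - 1/20907 = 1244719151/20907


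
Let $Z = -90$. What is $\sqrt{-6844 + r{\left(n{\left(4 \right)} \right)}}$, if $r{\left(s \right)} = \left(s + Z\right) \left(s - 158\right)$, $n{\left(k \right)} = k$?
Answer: $80$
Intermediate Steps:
$r{\left(s \right)} = \left(-158 + s\right) \left(-90 + s\right)$ ($r{\left(s \right)} = \left(s - 90\right) \left(s - 158\right) = \left(-90 + s\right) \left(-158 + s\right) = \left(-158 + s\right) \left(-90 + s\right)$)
$\sqrt{-6844 + r{\left(n{\left(4 \right)} \right)}} = \sqrt{-6844 + \left(14220 + 4^{2} - 992\right)} = \sqrt{-6844 + \left(14220 + 16 - 992\right)} = \sqrt{-6844 + 13244} = \sqrt{6400} = 80$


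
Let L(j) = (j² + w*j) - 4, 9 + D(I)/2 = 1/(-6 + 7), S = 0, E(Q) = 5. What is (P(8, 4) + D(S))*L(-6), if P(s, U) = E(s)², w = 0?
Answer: 288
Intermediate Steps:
P(s, U) = 25 (P(s, U) = 5² = 25)
D(I) = -16 (D(I) = -18 + 2/(-6 + 7) = -18 + 2/1 = -18 + 2*1 = -18 + 2 = -16)
L(j) = -4 + j² (L(j) = (j² + 0*j) - 4 = (j² + 0) - 4 = j² - 4 = -4 + j²)
(P(8, 4) + D(S))*L(-6) = (25 - 16)*(-4 + (-6)²) = 9*(-4 + 36) = 9*32 = 288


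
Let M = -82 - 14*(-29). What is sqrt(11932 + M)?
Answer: 4*sqrt(766) ≈ 110.71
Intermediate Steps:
M = 324 (M = -82 + 406 = 324)
sqrt(11932 + M) = sqrt(11932 + 324) = sqrt(12256) = 4*sqrt(766)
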